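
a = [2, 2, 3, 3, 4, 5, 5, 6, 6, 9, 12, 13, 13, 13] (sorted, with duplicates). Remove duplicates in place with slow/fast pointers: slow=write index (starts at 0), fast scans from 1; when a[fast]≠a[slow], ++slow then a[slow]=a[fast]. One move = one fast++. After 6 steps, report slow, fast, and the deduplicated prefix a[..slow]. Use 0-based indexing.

slow=3, fast=7, prefix=[2, 3, 4, 5]

slow=0 fast=1: a[fast]=2=a[slow] dup, fast++
slow=0 fast=2: a[fast]=3≠a[slow]=2 write a[1]=3, slow++,fast++
slow=1 fast=3: a[fast]=3=a[slow] dup, fast++
slow=1 fast=4: a[fast]=4≠a[slow]=3 write a[2]=4, slow++,fast++
slow=2 fast=5: a[fast]=5≠a[slow]=4 write a[3]=5, slow++,fast++
slow=3 fast=6: a[fast]=5=a[slow] dup, fast++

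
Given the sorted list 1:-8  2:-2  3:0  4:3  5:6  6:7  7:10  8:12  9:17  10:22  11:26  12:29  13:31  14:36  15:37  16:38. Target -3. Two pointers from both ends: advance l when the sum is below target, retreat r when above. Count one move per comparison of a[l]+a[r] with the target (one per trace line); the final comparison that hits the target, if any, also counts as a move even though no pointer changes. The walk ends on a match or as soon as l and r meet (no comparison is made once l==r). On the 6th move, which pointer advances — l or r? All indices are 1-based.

[1,16] -8+38=30 >-3 → r--
[1,15] -8+37=29 >-3 → r--
[1,14] -8+36=28 >-3 → r--
[1,13] -8+31=23 >-3 → r--
[1,12] -8+29=21 >-3 → r--
[1,11] -8+26=18 >-3 → r--

r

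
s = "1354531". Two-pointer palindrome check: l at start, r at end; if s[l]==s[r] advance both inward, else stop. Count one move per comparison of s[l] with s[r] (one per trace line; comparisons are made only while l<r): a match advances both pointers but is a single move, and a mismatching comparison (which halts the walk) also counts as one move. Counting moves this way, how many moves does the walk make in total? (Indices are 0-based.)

[0,6] '1'=='1' → l++,r--
[1,5] '3'=='3' → l++,r--
[2,4] '5'=='5' → l++,r--

3 moves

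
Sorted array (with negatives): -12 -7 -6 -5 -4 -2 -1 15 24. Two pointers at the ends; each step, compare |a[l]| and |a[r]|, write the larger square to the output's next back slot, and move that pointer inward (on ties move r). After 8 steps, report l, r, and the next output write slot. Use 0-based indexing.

l=6, r=6, next write slot=0

l=0 r=8: |-12|<=|24| out[8]=576, r--
l=0 r=7: |-12|<=|15| out[7]=225, r--
l=0 r=6: |-12|>|-1| out[6]=144, l++
l=1 r=6: |-7|>|-1| out[5]=49, l++
l=2 r=6: |-6|>|-1| out[4]=36, l++
l=3 r=6: |-5|>|-1| out[3]=25, l++
l=4 r=6: |-4|>|-1| out[2]=16, l++
l=5 r=6: |-2|>|-1| out[1]=4, l++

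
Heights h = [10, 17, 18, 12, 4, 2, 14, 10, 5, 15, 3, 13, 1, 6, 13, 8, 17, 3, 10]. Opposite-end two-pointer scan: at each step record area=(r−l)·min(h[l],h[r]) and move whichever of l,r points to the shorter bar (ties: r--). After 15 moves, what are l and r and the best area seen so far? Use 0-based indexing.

l=1, r=4, best area=255

l=0 r=18: min(10,10)*18=180 best=180 *, r--
l=0 r=17: min(10,3)*17=51 best=180, r--
l=0 r=16: min(10,17)*16=160 best=180, l++
l=1 r=16: min(17,17)*15=255 best=255 *, r--
l=1 r=15: min(17,8)*14=112 best=255, r--
l=1 r=14: min(17,13)*13=169 best=255, r--
l=1 r=13: min(17,6)*12=72 best=255, r--
l=1 r=12: min(17,1)*11=11 best=255, r--
l=1 r=11: min(17,13)*10=130 best=255, r--
l=1 r=10: min(17,3)*9=27 best=255, r--
l=1 r=9: min(17,15)*8=120 best=255, r--
l=1 r=8: min(17,5)*7=35 best=255, r--
l=1 r=7: min(17,10)*6=60 best=255, r--
l=1 r=6: min(17,14)*5=70 best=255, r--
l=1 r=5: min(17,2)*4=8 best=255, r--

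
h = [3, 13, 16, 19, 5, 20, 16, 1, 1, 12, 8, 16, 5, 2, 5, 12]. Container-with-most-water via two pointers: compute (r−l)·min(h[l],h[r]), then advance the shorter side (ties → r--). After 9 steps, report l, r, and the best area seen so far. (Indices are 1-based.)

l=3, r=9, best area=168

[1,16] min(3,12)*15=45 best=45 * → l++
[2,16] min(13,12)*14=168 best=168 * → r--
[2,15] min(13,5)*13=65 best=168 → r--
[2,14] min(13,2)*12=24 best=168 → r--
[2,13] min(13,5)*11=55 best=168 → r--
[2,12] min(13,16)*10=130 best=168 → l++
[3,12] min(16,16)*9=144 best=168 → r--
[3,11] min(16,8)*8=64 best=168 → r--
[3,10] min(16,12)*7=84 best=168 → r--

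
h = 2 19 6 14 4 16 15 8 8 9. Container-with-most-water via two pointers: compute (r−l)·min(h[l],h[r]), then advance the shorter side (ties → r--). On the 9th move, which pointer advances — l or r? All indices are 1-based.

r

l=1 r=10: min(2,9)*9=18 best=18 *, l++
l=2 r=10: min(19,9)*8=72 best=72 *, r--
l=2 r=9: min(19,8)*7=56 best=72, r--
l=2 r=8: min(19,8)*6=48 best=72, r--
l=2 r=7: min(19,15)*5=75 best=75 *, r--
l=2 r=6: min(19,16)*4=64 best=75, r--
l=2 r=5: min(19,4)*3=12 best=75, r--
l=2 r=4: min(19,14)*2=28 best=75, r--
l=2 r=3: min(19,6)*1=6 best=75, r--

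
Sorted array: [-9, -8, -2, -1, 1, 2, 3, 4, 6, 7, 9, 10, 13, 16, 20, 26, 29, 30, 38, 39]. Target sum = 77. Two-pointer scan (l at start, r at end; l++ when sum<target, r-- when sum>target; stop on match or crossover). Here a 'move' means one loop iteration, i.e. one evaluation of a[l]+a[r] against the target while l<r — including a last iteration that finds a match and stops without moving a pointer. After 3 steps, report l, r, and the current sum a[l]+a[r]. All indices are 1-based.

l=4, r=20, sum=38

[1,20] -9+39=30 <77 → l++
[2,20] -8+39=31 <77 → l++
[3,20] -2+39=37 <77 → l++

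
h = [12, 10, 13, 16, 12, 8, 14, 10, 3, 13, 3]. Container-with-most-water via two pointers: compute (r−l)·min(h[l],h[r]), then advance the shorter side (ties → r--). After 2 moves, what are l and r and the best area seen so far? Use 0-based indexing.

l=1, r=9, best area=108

l=0 r=10: min(12,3)*10=30 best=30 *, r--
l=0 r=9: min(12,13)*9=108 best=108 *, l++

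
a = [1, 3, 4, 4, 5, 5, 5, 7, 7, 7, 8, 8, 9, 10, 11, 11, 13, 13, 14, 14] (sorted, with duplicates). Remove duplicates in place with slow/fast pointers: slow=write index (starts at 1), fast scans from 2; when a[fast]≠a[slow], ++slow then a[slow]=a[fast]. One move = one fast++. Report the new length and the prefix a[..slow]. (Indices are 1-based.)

length 11; prefix = [1, 3, 4, 5, 7, 8, 9, 10, 11, 13, 14]

(s=1,f=2) a[fast]=3≠a[slow]=1 write a[2]=3 → slow++,fast++
(s=2,f=3) a[fast]=4≠a[slow]=3 write a[3]=4 → slow++,fast++
(s=3,f=4) a[fast]=4=a[slow] dup → fast++
(s=3,f=5) a[fast]=5≠a[slow]=4 write a[4]=5 → slow++,fast++
(s=4,f=6) a[fast]=5=a[slow] dup → fast++
(s=4,f=7) a[fast]=5=a[slow] dup → fast++
(s=4,f=8) a[fast]=7≠a[slow]=5 write a[5]=7 → slow++,fast++
(s=5,f=9) a[fast]=7=a[slow] dup → fast++
(s=5,f=10) a[fast]=7=a[slow] dup → fast++
(s=5,f=11) a[fast]=8≠a[slow]=7 write a[6]=8 → slow++,fast++
(s=6,f=12) a[fast]=8=a[slow] dup → fast++
(s=6,f=13) a[fast]=9≠a[slow]=8 write a[7]=9 → slow++,fast++
(s=7,f=14) a[fast]=10≠a[slow]=9 write a[8]=10 → slow++,fast++
(s=8,f=15) a[fast]=11≠a[slow]=10 write a[9]=11 → slow++,fast++
(s=9,f=16) a[fast]=11=a[slow] dup → fast++
(s=9,f=17) a[fast]=13≠a[slow]=11 write a[10]=13 → slow++,fast++
(s=10,f=18) a[fast]=13=a[slow] dup → fast++
(s=10,f=19) a[fast]=14≠a[slow]=13 write a[11]=14 → slow++,fast++
(s=11,f=20) a[fast]=14=a[slow] dup → fast++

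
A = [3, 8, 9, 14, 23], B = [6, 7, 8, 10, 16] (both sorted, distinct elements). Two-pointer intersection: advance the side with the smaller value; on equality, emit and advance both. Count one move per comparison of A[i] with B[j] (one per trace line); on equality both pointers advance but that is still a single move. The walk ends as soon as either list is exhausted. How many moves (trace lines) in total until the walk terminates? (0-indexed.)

8 moves

[i=0,j=0] 3<6 → i++
[i=1,j=0] 8>6 → j++
[i=1,j=1] 8>7 → j++
[i=1,j=2] 8==8 emit → i++,j++
[i=2,j=3] 9<10 → i++
[i=3,j=3] 14>10 → j++
[i=3,j=4] 14<16 → i++
[i=4,j=4] 23>16 → j++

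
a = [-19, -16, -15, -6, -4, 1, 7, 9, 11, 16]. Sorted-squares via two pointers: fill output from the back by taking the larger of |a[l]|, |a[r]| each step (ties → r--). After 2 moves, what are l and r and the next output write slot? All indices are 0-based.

[0,9] |-19|>|16| out[9]=361 → l++
[1,9] |-16|<=|16| out[8]=256 → r--

l=1, r=8, next write slot=7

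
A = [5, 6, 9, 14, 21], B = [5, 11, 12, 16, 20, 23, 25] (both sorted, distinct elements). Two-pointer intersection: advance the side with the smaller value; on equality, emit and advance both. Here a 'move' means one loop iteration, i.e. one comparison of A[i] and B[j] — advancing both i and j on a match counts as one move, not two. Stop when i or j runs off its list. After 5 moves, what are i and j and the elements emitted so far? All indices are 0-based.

i=3, j=3, emitted=[5]

[i=0,j=0] 5==5 emit → i++,j++
[i=1,j=1] 6<11 → i++
[i=2,j=1] 9<11 → i++
[i=3,j=1] 14>11 → j++
[i=3,j=2] 14>12 → j++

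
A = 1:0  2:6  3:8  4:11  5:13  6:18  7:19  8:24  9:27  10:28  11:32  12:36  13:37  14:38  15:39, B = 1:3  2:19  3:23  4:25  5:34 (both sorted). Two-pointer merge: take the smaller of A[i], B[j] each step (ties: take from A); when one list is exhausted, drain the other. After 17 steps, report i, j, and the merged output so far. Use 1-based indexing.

i=13, j=6, merged so far=[0, 3, 6, 8, 11, 13, 18, 19, 19, 23, 24, 25, 27, 28, 32, 34, 36]

[i=1,j=1] A[i]=0<=B[j]=3 take 0 → i++
[i=2,j=1] A[i]=6>B[j]=3 take 3 → j++
[i=2,j=2] A[i]=6<=B[j]=19 take 6 → i++
[i=3,j=2] A[i]=8<=B[j]=19 take 8 → i++
[i=4,j=2] A[i]=11<=B[j]=19 take 11 → i++
[i=5,j=2] A[i]=13<=B[j]=19 take 13 → i++
[i=6,j=2] A[i]=18<=B[j]=19 take 18 → i++
[i=7,j=2] A[i]=19<=B[j]=19 take 19 → i++
[i=8,j=2] A[i]=24>B[j]=19 take 19 → j++
[i=8,j=3] A[i]=24>B[j]=23 take 23 → j++
[i=8,j=4] A[i]=24<=B[j]=25 take 24 → i++
[i=9,j=4] A[i]=27>B[j]=25 take 25 → j++
[i=9,j=5] A[i]=27<=B[j]=34 take 27 → i++
[i=10,j=5] A[i]=28<=B[j]=34 take 28 → i++
[i=11,j=5] A[i]=32<=B[j]=34 take 32 → i++
[i=12,j=5] A[i]=36>B[j]=34 take 34 → j++
[i=12,j=6] B done, take A[i]=36 → i++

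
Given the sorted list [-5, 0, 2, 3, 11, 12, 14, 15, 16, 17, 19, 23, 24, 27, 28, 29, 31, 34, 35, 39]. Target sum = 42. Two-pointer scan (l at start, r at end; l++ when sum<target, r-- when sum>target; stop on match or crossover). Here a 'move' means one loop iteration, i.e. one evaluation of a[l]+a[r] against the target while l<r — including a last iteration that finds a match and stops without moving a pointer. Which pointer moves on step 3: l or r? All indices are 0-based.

[0,19] -5+39=34 <42 → l++
[1,19] 0+39=39 <42 → l++
[2,19] 2+39=41 <42 → l++

l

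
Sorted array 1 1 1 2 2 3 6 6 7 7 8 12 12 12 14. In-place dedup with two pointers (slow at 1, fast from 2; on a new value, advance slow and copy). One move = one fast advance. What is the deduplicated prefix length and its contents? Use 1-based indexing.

slow=1 fast=2: a[fast]=1=a[slow] dup, fast++
slow=1 fast=3: a[fast]=1=a[slow] dup, fast++
slow=1 fast=4: a[fast]=2≠a[slow]=1 write a[2]=2, slow++,fast++
slow=2 fast=5: a[fast]=2=a[slow] dup, fast++
slow=2 fast=6: a[fast]=3≠a[slow]=2 write a[3]=3, slow++,fast++
slow=3 fast=7: a[fast]=6≠a[slow]=3 write a[4]=6, slow++,fast++
slow=4 fast=8: a[fast]=6=a[slow] dup, fast++
slow=4 fast=9: a[fast]=7≠a[slow]=6 write a[5]=7, slow++,fast++
slow=5 fast=10: a[fast]=7=a[slow] dup, fast++
slow=5 fast=11: a[fast]=8≠a[slow]=7 write a[6]=8, slow++,fast++
slow=6 fast=12: a[fast]=12≠a[slow]=8 write a[7]=12, slow++,fast++
slow=7 fast=13: a[fast]=12=a[slow] dup, fast++
slow=7 fast=14: a[fast]=12=a[slow] dup, fast++
slow=7 fast=15: a[fast]=14≠a[slow]=12 write a[8]=14, slow++,fast++

length 8; prefix = [1, 2, 3, 6, 7, 8, 12, 14]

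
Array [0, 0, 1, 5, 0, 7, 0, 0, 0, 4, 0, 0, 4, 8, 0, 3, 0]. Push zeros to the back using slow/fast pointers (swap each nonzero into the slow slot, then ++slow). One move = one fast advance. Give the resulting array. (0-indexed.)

[1, 5, 7, 4, 4, 8, 3, 0, 0, 0, 0, 0, 0, 0, 0, 0, 0]

slow=0 fast=0: a[fast]=0, fast++
slow=0 fast=1: a[fast]=0, fast++
slow=0 fast=2: a[fast]=1≠0 swap→a[0]=1, slow++,fast++
slow=1 fast=3: a[fast]=5≠0 swap→a[1]=5, slow++,fast++
slow=2 fast=4: a[fast]=0, fast++
slow=2 fast=5: a[fast]=7≠0 swap→a[2]=7, slow++,fast++
slow=3 fast=6: a[fast]=0, fast++
slow=3 fast=7: a[fast]=0, fast++
slow=3 fast=8: a[fast]=0, fast++
slow=3 fast=9: a[fast]=4≠0 swap→a[3]=4, slow++,fast++
slow=4 fast=10: a[fast]=0, fast++
slow=4 fast=11: a[fast]=0, fast++
slow=4 fast=12: a[fast]=4≠0 swap→a[4]=4, slow++,fast++
slow=5 fast=13: a[fast]=8≠0 swap→a[5]=8, slow++,fast++
slow=6 fast=14: a[fast]=0, fast++
slow=6 fast=15: a[fast]=3≠0 swap→a[6]=3, slow++,fast++
slow=7 fast=16: a[fast]=0, fast++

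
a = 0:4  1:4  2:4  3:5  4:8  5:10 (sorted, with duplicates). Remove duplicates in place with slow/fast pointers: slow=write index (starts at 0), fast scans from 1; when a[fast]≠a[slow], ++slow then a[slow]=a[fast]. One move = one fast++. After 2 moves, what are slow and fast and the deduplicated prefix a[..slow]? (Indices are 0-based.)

slow=0 fast=1: a[fast]=4=a[slow] dup, fast++
slow=0 fast=2: a[fast]=4=a[slow] dup, fast++

slow=0, fast=3, prefix=[4]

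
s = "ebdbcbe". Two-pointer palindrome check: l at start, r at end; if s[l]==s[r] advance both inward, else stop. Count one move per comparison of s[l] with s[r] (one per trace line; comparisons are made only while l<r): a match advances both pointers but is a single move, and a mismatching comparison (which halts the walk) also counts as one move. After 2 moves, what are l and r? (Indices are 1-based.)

l=1 r=7: 'e'=='e', l++,r--
l=2 r=6: 'b'=='b', l++,r--

l=3, r=5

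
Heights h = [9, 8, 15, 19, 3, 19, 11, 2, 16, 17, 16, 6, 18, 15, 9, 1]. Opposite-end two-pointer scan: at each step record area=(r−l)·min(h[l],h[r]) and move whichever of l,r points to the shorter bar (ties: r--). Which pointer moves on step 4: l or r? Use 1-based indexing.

l

[1,16] min(9,1)*15=15 best=15 * → r--
[1,15] min(9,9)*14=126 best=126 * → r--
[1,14] min(9,15)*13=117 best=126 → l++
[2,14] min(8,15)*12=96 best=126 → l++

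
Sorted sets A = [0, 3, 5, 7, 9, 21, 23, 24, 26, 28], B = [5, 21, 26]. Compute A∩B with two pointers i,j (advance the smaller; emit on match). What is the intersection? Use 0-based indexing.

intersection = [5, 21, 26]

[i=0,j=0] 0<5 → i++
[i=1,j=0] 3<5 → i++
[i=2,j=0] 5==5 emit → i++,j++
[i=3,j=1] 7<21 → i++
[i=4,j=1] 9<21 → i++
[i=5,j=1] 21==21 emit → i++,j++
[i=6,j=2] 23<26 → i++
[i=7,j=2] 24<26 → i++
[i=8,j=2] 26==26 emit → i++,j++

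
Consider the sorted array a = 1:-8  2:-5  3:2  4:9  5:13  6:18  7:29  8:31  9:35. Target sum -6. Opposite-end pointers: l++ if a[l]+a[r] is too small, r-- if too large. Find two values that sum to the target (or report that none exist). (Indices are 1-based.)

l=1 r=9: -8+35=27 >-6, r--
l=1 r=8: -8+31=23 >-6, r--
l=1 r=7: -8+29=21 >-6, r--
l=1 r=6: -8+18=10 >-6, r--
l=1 r=5: -8+13=5 >-6, r--
l=1 r=4: -8+9=1 >-6, r--
l=1 r=3: -8+2=-6, found

(-8, 2)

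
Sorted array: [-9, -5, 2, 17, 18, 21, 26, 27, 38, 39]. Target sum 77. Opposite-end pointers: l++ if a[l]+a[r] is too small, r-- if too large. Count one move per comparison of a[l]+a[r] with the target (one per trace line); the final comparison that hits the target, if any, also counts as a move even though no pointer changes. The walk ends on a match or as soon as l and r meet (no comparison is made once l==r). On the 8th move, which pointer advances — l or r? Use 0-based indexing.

l

l=0 r=9: -9+39=30 <77, l++
l=1 r=9: -5+39=34 <77, l++
l=2 r=9: 2+39=41 <77, l++
l=3 r=9: 17+39=56 <77, l++
l=4 r=9: 18+39=57 <77, l++
l=5 r=9: 21+39=60 <77, l++
l=6 r=9: 26+39=65 <77, l++
l=7 r=9: 27+39=66 <77, l++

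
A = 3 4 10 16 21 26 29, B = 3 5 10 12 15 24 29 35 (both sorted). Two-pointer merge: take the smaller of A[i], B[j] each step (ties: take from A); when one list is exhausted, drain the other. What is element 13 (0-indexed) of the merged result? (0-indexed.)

i=0 j=0: A[i]=3<=B[j]=3 take 3, i++
i=1 j=0: A[i]=4>B[j]=3 take 3, j++
i=1 j=1: A[i]=4<=B[j]=5 take 4, i++
i=2 j=1: A[i]=10>B[j]=5 take 5, j++
i=2 j=2: A[i]=10<=B[j]=10 take 10, i++
i=3 j=2: A[i]=16>B[j]=10 take 10, j++
i=3 j=3: A[i]=16>B[j]=12 take 12, j++
i=3 j=4: A[i]=16>B[j]=15 take 15, j++
i=3 j=5: A[i]=16<=B[j]=24 take 16, i++
i=4 j=5: A[i]=21<=B[j]=24 take 21, i++
i=5 j=5: A[i]=26>B[j]=24 take 24, j++
i=5 j=6: A[i]=26<=B[j]=29 take 26, i++
i=6 j=6: A[i]=29<=B[j]=29 take 29, i++
i=7 j=6: A done, take B[j]=29, j++
i=7 j=7: A done, take B[j]=35, j++

merged[13] = 29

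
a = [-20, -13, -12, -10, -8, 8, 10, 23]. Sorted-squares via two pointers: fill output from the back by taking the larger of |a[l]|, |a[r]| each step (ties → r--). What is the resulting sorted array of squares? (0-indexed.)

l=0 r=7: |-20|<=|23| out[7]=529, r--
l=0 r=6: |-20|>|10| out[6]=400, l++
l=1 r=6: |-13|>|10| out[5]=169, l++
l=2 r=6: |-12|>|10| out[4]=144, l++
l=3 r=6: |-10|<=|10| out[3]=100, r--
l=3 r=5: |-10|>|8| out[2]=100, l++
l=4 r=5: |-8|<=|8| out[1]=64, r--
l=4 r=4: |-8|<=|-8| out[0]=64, r--

[64, 64, 100, 100, 144, 169, 400, 529]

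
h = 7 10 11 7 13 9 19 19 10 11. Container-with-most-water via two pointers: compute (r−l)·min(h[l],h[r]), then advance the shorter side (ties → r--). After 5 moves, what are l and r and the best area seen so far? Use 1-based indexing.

l=1 r=10: min(7,11)*9=63 best=63 *, l++
l=2 r=10: min(10,11)*8=80 best=80 *, l++
l=3 r=10: min(11,11)*7=77 best=80, r--
l=3 r=9: min(11,10)*6=60 best=80, r--
l=3 r=8: min(11,19)*5=55 best=80, l++

l=4, r=8, best area=80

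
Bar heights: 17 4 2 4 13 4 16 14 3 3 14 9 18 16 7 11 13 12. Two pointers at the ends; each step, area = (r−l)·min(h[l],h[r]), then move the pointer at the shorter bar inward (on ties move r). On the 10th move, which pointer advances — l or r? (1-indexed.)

l=1 r=18: min(17,12)*17=204 best=204 *, r--
l=1 r=17: min(17,13)*16=208 best=208 *, r--
l=1 r=16: min(17,11)*15=165 best=208, r--
l=1 r=15: min(17,7)*14=98 best=208, r--
l=1 r=14: min(17,16)*13=208 best=208, r--
l=1 r=13: min(17,18)*12=204 best=208, l++
l=2 r=13: min(4,18)*11=44 best=208, l++
l=3 r=13: min(2,18)*10=20 best=208, l++
l=4 r=13: min(4,18)*9=36 best=208, l++
l=5 r=13: min(13,18)*8=104 best=208, l++

l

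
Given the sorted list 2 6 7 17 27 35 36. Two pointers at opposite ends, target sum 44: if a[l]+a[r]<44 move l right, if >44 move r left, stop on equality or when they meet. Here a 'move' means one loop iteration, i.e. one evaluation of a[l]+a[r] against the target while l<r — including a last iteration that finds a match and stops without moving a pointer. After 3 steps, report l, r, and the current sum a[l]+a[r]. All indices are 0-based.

l=0 r=6: 2+36=38 <44, l++
l=1 r=6: 6+36=42 <44, l++
l=2 r=6: 7+36=43 <44, l++

l=3, r=6, sum=53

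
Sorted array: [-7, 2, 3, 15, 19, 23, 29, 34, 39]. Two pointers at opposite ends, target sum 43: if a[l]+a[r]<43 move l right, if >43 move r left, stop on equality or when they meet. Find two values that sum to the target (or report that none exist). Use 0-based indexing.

no pair

[0,8] -7+39=32 <43 → l++
[1,8] 2+39=41 <43 → l++
[2,8] 3+39=42 <43 → l++
[3,8] 15+39=54 >43 → r--
[3,7] 15+34=49 >43 → r--
[3,6] 15+29=44 >43 → r--
[3,5] 15+23=38 <43 → l++
[4,5] 19+23=42 <43 → l++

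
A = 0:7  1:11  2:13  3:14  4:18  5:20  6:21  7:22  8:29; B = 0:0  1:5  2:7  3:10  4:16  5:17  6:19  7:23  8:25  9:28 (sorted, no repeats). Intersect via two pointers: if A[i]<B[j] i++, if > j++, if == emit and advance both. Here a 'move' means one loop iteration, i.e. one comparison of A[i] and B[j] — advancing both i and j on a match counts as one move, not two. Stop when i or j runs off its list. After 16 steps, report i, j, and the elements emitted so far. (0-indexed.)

i=0 j=0: 7>0, j++
i=0 j=1: 7>5, j++
i=0 j=2: 7==7 emit, i++,j++
i=1 j=3: 11>10, j++
i=1 j=4: 11<16, i++
i=2 j=4: 13<16, i++
i=3 j=4: 14<16, i++
i=4 j=4: 18>16, j++
i=4 j=5: 18>17, j++
i=4 j=6: 18<19, i++
i=5 j=6: 20>19, j++
i=5 j=7: 20<23, i++
i=6 j=7: 21<23, i++
i=7 j=7: 22<23, i++
i=8 j=7: 29>23, j++
i=8 j=8: 29>25, j++

i=8, j=9, emitted=[7]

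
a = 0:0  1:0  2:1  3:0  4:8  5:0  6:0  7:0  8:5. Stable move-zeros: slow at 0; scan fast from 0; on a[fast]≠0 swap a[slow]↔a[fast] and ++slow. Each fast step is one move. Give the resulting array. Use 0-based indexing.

slow=0 fast=0: a[fast]=0, fast++
slow=0 fast=1: a[fast]=0, fast++
slow=0 fast=2: a[fast]=1≠0 swap→a[0]=1, slow++,fast++
slow=1 fast=3: a[fast]=0, fast++
slow=1 fast=4: a[fast]=8≠0 swap→a[1]=8, slow++,fast++
slow=2 fast=5: a[fast]=0, fast++
slow=2 fast=6: a[fast]=0, fast++
slow=2 fast=7: a[fast]=0, fast++
slow=2 fast=8: a[fast]=5≠0 swap→a[2]=5, slow++,fast++

[1, 8, 5, 0, 0, 0, 0, 0, 0]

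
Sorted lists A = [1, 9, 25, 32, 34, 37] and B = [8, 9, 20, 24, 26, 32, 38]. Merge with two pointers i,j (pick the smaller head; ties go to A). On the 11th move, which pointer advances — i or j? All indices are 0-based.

i=0 j=0: A[i]=1<=B[j]=8 take 1, i++
i=1 j=0: A[i]=9>B[j]=8 take 8, j++
i=1 j=1: A[i]=9<=B[j]=9 take 9, i++
i=2 j=1: A[i]=25>B[j]=9 take 9, j++
i=2 j=2: A[i]=25>B[j]=20 take 20, j++
i=2 j=3: A[i]=25>B[j]=24 take 24, j++
i=2 j=4: A[i]=25<=B[j]=26 take 25, i++
i=3 j=4: A[i]=32>B[j]=26 take 26, j++
i=3 j=5: A[i]=32<=B[j]=32 take 32, i++
i=4 j=5: A[i]=34>B[j]=32 take 32, j++
i=4 j=6: A[i]=34<=B[j]=38 take 34, i++

i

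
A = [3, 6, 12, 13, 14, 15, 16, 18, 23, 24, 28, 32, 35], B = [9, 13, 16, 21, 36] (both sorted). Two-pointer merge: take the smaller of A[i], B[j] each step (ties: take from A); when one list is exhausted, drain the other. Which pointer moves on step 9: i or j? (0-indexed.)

i=0 j=0: A[i]=3<=B[j]=9 take 3, i++
i=1 j=0: A[i]=6<=B[j]=9 take 6, i++
i=2 j=0: A[i]=12>B[j]=9 take 9, j++
i=2 j=1: A[i]=12<=B[j]=13 take 12, i++
i=3 j=1: A[i]=13<=B[j]=13 take 13, i++
i=4 j=1: A[i]=14>B[j]=13 take 13, j++
i=4 j=2: A[i]=14<=B[j]=16 take 14, i++
i=5 j=2: A[i]=15<=B[j]=16 take 15, i++
i=6 j=2: A[i]=16<=B[j]=16 take 16, i++

i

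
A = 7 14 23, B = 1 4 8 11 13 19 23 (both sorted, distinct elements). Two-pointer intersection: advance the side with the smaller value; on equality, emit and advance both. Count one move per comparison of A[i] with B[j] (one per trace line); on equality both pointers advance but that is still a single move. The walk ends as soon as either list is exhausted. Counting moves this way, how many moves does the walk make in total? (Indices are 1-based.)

9 moves

i=1 j=1: 7>1, j++
i=1 j=2: 7>4, j++
i=1 j=3: 7<8, i++
i=2 j=3: 14>8, j++
i=2 j=4: 14>11, j++
i=2 j=5: 14>13, j++
i=2 j=6: 14<19, i++
i=3 j=6: 23>19, j++
i=3 j=7: 23==23 emit, i++,j++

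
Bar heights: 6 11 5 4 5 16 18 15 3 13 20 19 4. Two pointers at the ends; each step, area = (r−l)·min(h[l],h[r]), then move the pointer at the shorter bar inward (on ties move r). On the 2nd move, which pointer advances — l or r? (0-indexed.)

l

[0,12] min(6,4)*12=48 best=48 * → r--
[0,11] min(6,19)*11=66 best=66 * → l++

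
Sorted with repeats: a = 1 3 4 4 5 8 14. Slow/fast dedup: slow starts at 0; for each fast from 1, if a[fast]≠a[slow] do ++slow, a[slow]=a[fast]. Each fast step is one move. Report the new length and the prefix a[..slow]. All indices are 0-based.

length 6; prefix = [1, 3, 4, 5, 8, 14]

(s=0,f=1) a[fast]=3≠a[slow]=1 write a[1]=3 → slow++,fast++
(s=1,f=2) a[fast]=4≠a[slow]=3 write a[2]=4 → slow++,fast++
(s=2,f=3) a[fast]=4=a[slow] dup → fast++
(s=2,f=4) a[fast]=5≠a[slow]=4 write a[3]=5 → slow++,fast++
(s=3,f=5) a[fast]=8≠a[slow]=5 write a[4]=8 → slow++,fast++
(s=4,f=6) a[fast]=14≠a[slow]=8 write a[5]=14 → slow++,fast++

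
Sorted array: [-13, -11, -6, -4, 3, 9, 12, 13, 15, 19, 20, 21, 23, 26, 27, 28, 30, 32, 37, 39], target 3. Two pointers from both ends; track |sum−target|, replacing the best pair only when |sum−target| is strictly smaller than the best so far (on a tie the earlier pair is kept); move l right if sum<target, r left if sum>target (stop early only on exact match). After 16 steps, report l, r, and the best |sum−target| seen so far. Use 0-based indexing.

l=2, r=5, best |Δ|=1

l=0 r=19: -13+39=26 d=23 *, r--
l=0 r=18: -13+37=24 d=21 *, r--
l=0 r=17: -13+32=19 d=16 *, r--
l=0 r=16: -13+30=17 d=14 *, r--
l=0 r=15: -13+28=15 d=12 *, r--
l=0 r=14: -13+27=14 d=11 *, r--
l=0 r=13: -13+26=13 d=10 *, r--
l=0 r=12: -13+23=10 d=7 *, r--
l=0 r=11: -13+21=8 d=5 *, r--
l=0 r=10: -13+20=7 d=4 *, r--
l=0 r=9: -13+19=6 d=3 *, r--
l=0 r=8: -13+15=2 d=1 *, l++
l=1 r=8: -11+15=4 d=1, r--
l=1 r=7: -11+13=2 d=1, l++
l=2 r=7: -6+13=7 d=4, r--
l=2 r=6: -6+12=6 d=3, r--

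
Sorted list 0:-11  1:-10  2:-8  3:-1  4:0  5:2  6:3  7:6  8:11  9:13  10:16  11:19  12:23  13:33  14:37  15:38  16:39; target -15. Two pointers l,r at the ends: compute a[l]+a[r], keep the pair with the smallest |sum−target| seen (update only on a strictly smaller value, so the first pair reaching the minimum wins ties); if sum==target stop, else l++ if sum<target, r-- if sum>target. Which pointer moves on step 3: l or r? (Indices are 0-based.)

[0,16] -11+39=28 d=43 * → r--
[0,15] -11+38=27 d=42 * → r--
[0,14] -11+37=26 d=41 * → r--

r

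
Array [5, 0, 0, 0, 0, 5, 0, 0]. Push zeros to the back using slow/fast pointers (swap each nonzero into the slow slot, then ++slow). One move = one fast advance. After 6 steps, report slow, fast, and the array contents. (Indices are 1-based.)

slow=3, fast=7, a=[5, 5, 0, 0, 0, 0, 0, 0]

(s=1,f=1) a[fast]=5≠0 swap→a[1]=5 → slow++,fast++
(s=2,f=2) a[fast]=0 → fast++
(s=2,f=3) a[fast]=0 → fast++
(s=2,f=4) a[fast]=0 → fast++
(s=2,f=5) a[fast]=0 → fast++
(s=2,f=6) a[fast]=5≠0 swap→a[2]=5 → slow++,fast++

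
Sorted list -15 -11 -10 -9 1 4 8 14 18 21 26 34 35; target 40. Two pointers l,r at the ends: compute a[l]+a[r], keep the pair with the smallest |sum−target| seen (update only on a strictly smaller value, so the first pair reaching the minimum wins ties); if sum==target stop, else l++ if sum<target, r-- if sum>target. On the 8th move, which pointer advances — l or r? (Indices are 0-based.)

r

[0,12] -15+35=20 d=20 * → l++
[1,12] -11+35=24 d=16 * → l++
[2,12] -10+35=25 d=15 * → l++
[3,12] -9+35=26 d=14 * → l++
[4,12] 1+35=36 d=4 * → l++
[5,12] 4+35=39 d=1 * → l++
[6,12] 8+35=43 d=3 → r--
[6,11] 8+34=42 d=2 → r--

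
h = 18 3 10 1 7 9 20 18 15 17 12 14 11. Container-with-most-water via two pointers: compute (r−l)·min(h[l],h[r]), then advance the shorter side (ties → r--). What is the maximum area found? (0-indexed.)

l=0 r=12: min(18,11)*12=132 best=132 *, r--
l=0 r=11: min(18,14)*11=154 best=154 *, r--
l=0 r=10: min(18,12)*10=120 best=154, r--
l=0 r=9: min(18,17)*9=153 best=154, r--
l=0 r=8: min(18,15)*8=120 best=154, r--
l=0 r=7: min(18,18)*7=126 best=154, r--
l=0 r=6: min(18,20)*6=108 best=154, l++
l=1 r=6: min(3,20)*5=15 best=154, l++
l=2 r=6: min(10,20)*4=40 best=154, l++
l=3 r=6: min(1,20)*3=3 best=154, l++
l=4 r=6: min(7,20)*2=14 best=154, l++
l=5 r=6: min(9,20)*1=9 best=154, l++

max area = 154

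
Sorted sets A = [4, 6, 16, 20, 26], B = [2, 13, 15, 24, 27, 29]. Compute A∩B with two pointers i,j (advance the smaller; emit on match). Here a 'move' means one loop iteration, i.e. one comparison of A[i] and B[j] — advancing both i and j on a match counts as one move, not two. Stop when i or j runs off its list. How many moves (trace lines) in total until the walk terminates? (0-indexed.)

9 moves

i=0 j=0: 4>2, j++
i=0 j=1: 4<13, i++
i=1 j=1: 6<13, i++
i=2 j=1: 16>13, j++
i=2 j=2: 16>15, j++
i=2 j=3: 16<24, i++
i=3 j=3: 20<24, i++
i=4 j=3: 26>24, j++
i=4 j=4: 26<27, i++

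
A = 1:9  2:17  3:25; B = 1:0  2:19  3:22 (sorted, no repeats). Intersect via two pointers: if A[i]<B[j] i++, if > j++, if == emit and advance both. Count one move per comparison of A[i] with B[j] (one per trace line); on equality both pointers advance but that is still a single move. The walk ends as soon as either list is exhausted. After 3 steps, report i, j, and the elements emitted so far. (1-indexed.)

[i=1,j=1] 9>0 → j++
[i=1,j=2] 9<19 → i++
[i=2,j=2] 17<19 → i++

i=3, j=2, emitted=[]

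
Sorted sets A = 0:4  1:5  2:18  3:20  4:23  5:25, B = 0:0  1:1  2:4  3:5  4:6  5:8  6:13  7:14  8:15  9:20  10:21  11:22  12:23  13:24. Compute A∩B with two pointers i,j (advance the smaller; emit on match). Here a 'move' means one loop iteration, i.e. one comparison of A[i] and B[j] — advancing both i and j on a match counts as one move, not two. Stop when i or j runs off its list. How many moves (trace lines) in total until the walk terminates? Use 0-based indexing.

[i=0,j=0] 4>0 → j++
[i=0,j=1] 4>1 → j++
[i=0,j=2] 4==4 emit → i++,j++
[i=1,j=3] 5==5 emit → i++,j++
[i=2,j=4] 18>6 → j++
[i=2,j=5] 18>8 → j++
[i=2,j=6] 18>13 → j++
[i=2,j=7] 18>14 → j++
[i=2,j=8] 18>15 → j++
[i=2,j=9] 18<20 → i++
[i=3,j=9] 20==20 emit → i++,j++
[i=4,j=10] 23>21 → j++
[i=4,j=11] 23>22 → j++
[i=4,j=12] 23==23 emit → i++,j++
[i=5,j=13] 25>24 → j++

15 moves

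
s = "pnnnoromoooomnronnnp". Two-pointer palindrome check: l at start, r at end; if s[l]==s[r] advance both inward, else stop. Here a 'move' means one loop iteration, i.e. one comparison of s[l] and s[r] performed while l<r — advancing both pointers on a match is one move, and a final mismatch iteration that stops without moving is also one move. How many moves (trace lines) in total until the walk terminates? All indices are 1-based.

l=1 r=20: 'p'=='p', l++,r--
l=2 r=19: 'n'=='n', l++,r--
l=3 r=18: 'n'=='n', l++,r--
l=4 r=17: 'n'=='n', l++,r--
l=5 r=16: 'o'=='o', l++,r--
l=6 r=15: 'r'=='r', l++,r--
l=7 r=14: 'o'!='n', stop

7 moves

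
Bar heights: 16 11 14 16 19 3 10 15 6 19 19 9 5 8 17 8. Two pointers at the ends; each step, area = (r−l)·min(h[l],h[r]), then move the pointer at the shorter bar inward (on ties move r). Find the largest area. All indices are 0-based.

max area = 224

[0,15] min(16,8)*15=120 best=120 * → r--
[0,14] min(16,17)*14=224 best=224 * → l++
[1,14] min(11,17)*13=143 best=224 → l++
[2,14] min(14,17)*12=168 best=224 → l++
[3,14] min(16,17)*11=176 best=224 → l++
[4,14] min(19,17)*10=170 best=224 → r--
[4,13] min(19,8)*9=72 best=224 → r--
[4,12] min(19,5)*8=40 best=224 → r--
[4,11] min(19,9)*7=63 best=224 → r--
[4,10] min(19,19)*6=114 best=224 → r--
[4,9] min(19,19)*5=95 best=224 → r--
[4,8] min(19,6)*4=24 best=224 → r--
[4,7] min(19,15)*3=45 best=224 → r--
[4,6] min(19,10)*2=20 best=224 → r--
[4,5] min(19,3)*1=3 best=224 → r--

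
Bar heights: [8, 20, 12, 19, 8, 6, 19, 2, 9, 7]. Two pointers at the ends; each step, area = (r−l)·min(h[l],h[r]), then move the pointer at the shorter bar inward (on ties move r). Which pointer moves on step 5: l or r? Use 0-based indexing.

[0,9] min(8,7)*9=63 best=63 * → r--
[0,8] min(8,9)*8=64 best=64 * → l++
[1,8] min(20,9)*7=63 best=64 → r--
[1,7] min(20,2)*6=12 best=64 → r--
[1,6] min(20,19)*5=95 best=95 * → r--

r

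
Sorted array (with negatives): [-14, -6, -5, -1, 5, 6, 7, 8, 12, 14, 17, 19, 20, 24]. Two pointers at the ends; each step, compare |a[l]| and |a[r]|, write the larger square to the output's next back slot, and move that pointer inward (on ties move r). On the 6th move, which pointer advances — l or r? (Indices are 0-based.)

[0,13] |-14|<=|24| out[13]=576 → r--
[0,12] |-14|<=|20| out[12]=400 → r--
[0,11] |-14|<=|19| out[11]=361 → r--
[0,10] |-14|<=|17| out[10]=289 → r--
[0,9] |-14|<=|14| out[9]=196 → r--
[0,8] |-14|>|12| out[8]=196 → l++

l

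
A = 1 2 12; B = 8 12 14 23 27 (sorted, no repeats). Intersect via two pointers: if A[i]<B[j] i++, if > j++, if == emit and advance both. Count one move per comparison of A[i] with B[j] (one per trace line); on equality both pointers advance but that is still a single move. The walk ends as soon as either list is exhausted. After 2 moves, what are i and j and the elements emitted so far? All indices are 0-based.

i=2, j=0, emitted=[]

[i=0,j=0] 1<8 → i++
[i=1,j=0] 2<8 → i++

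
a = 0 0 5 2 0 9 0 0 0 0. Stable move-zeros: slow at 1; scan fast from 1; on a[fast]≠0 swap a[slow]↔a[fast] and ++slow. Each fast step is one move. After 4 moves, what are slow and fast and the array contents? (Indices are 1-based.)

slow=1 fast=1: a[fast]=0, fast++
slow=1 fast=2: a[fast]=0, fast++
slow=1 fast=3: a[fast]=5≠0 swap→a[1]=5, slow++,fast++
slow=2 fast=4: a[fast]=2≠0 swap→a[2]=2, slow++,fast++

slow=3, fast=5, a=[5, 2, 0, 0, 0, 9, 0, 0, 0, 0]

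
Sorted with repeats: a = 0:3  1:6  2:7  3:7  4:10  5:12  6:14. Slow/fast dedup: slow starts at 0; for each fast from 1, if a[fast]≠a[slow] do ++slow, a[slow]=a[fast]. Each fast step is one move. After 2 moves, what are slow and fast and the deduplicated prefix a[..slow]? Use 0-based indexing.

slow=0 fast=1: a[fast]=6≠a[slow]=3 write a[1]=6, slow++,fast++
slow=1 fast=2: a[fast]=7≠a[slow]=6 write a[2]=7, slow++,fast++

slow=2, fast=3, prefix=[3, 6, 7]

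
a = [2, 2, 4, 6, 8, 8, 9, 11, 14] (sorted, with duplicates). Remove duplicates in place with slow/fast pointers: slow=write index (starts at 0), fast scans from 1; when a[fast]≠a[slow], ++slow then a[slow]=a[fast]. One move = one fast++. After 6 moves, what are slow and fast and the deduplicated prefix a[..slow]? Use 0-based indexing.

slow=4, fast=7, prefix=[2, 4, 6, 8, 9]

(s=0,f=1) a[fast]=2=a[slow] dup → fast++
(s=0,f=2) a[fast]=4≠a[slow]=2 write a[1]=4 → slow++,fast++
(s=1,f=3) a[fast]=6≠a[slow]=4 write a[2]=6 → slow++,fast++
(s=2,f=4) a[fast]=8≠a[slow]=6 write a[3]=8 → slow++,fast++
(s=3,f=5) a[fast]=8=a[slow] dup → fast++
(s=3,f=6) a[fast]=9≠a[slow]=8 write a[4]=9 → slow++,fast++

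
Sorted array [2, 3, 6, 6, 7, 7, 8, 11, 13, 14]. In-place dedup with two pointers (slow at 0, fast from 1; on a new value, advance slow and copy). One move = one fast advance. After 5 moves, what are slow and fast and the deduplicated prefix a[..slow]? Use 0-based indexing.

slow=0 fast=1: a[fast]=3≠a[slow]=2 write a[1]=3, slow++,fast++
slow=1 fast=2: a[fast]=6≠a[slow]=3 write a[2]=6, slow++,fast++
slow=2 fast=3: a[fast]=6=a[slow] dup, fast++
slow=2 fast=4: a[fast]=7≠a[slow]=6 write a[3]=7, slow++,fast++
slow=3 fast=5: a[fast]=7=a[slow] dup, fast++

slow=3, fast=6, prefix=[2, 3, 6, 7]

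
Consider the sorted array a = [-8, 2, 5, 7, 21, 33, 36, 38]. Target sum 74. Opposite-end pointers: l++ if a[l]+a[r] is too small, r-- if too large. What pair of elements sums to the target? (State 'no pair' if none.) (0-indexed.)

l=0 r=7: -8+38=30 <74, l++
l=1 r=7: 2+38=40 <74, l++
l=2 r=7: 5+38=43 <74, l++
l=3 r=7: 7+38=45 <74, l++
l=4 r=7: 21+38=59 <74, l++
l=5 r=7: 33+38=71 <74, l++
l=6 r=7: 36+38=74, found

(36, 38)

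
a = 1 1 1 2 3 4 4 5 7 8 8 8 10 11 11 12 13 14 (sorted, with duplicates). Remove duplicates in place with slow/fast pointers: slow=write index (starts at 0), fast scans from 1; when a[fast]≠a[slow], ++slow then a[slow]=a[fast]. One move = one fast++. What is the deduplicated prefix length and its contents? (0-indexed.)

slow=0 fast=1: a[fast]=1=a[slow] dup, fast++
slow=0 fast=2: a[fast]=1=a[slow] dup, fast++
slow=0 fast=3: a[fast]=2≠a[slow]=1 write a[1]=2, slow++,fast++
slow=1 fast=4: a[fast]=3≠a[slow]=2 write a[2]=3, slow++,fast++
slow=2 fast=5: a[fast]=4≠a[slow]=3 write a[3]=4, slow++,fast++
slow=3 fast=6: a[fast]=4=a[slow] dup, fast++
slow=3 fast=7: a[fast]=5≠a[slow]=4 write a[4]=5, slow++,fast++
slow=4 fast=8: a[fast]=7≠a[slow]=5 write a[5]=7, slow++,fast++
slow=5 fast=9: a[fast]=8≠a[slow]=7 write a[6]=8, slow++,fast++
slow=6 fast=10: a[fast]=8=a[slow] dup, fast++
slow=6 fast=11: a[fast]=8=a[slow] dup, fast++
slow=6 fast=12: a[fast]=10≠a[slow]=8 write a[7]=10, slow++,fast++
slow=7 fast=13: a[fast]=11≠a[slow]=10 write a[8]=11, slow++,fast++
slow=8 fast=14: a[fast]=11=a[slow] dup, fast++
slow=8 fast=15: a[fast]=12≠a[slow]=11 write a[9]=12, slow++,fast++
slow=9 fast=16: a[fast]=13≠a[slow]=12 write a[10]=13, slow++,fast++
slow=10 fast=17: a[fast]=14≠a[slow]=13 write a[11]=14, slow++,fast++

length 12; prefix = [1, 2, 3, 4, 5, 7, 8, 10, 11, 12, 13, 14]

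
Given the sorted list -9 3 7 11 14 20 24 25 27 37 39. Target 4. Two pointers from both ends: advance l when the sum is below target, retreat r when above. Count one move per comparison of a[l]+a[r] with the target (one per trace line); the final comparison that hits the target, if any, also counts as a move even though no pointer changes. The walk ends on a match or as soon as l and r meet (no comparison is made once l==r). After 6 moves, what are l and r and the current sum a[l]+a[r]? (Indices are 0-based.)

[0,10] -9+39=30 >4 → r--
[0,9] -9+37=28 >4 → r--
[0,8] -9+27=18 >4 → r--
[0,7] -9+25=16 >4 → r--
[0,6] -9+24=15 >4 → r--
[0,5] -9+20=11 >4 → r--

l=0, r=4, sum=5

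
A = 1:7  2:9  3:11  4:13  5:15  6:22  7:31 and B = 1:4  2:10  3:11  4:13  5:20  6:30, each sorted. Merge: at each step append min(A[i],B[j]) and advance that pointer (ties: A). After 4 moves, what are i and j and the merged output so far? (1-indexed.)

i=1 j=1: A[i]=7>B[j]=4 take 4, j++
i=1 j=2: A[i]=7<=B[j]=10 take 7, i++
i=2 j=2: A[i]=9<=B[j]=10 take 9, i++
i=3 j=2: A[i]=11>B[j]=10 take 10, j++

i=3, j=3, merged so far=[4, 7, 9, 10]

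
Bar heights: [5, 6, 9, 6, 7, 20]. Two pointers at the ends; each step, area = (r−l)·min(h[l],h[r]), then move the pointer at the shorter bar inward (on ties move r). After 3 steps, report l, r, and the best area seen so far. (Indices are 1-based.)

[1,6] min(5,20)*5=25 best=25 * → l++
[2,6] min(6,20)*4=24 best=25 → l++
[3,6] min(9,20)*3=27 best=27 * → l++

l=4, r=6, best area=27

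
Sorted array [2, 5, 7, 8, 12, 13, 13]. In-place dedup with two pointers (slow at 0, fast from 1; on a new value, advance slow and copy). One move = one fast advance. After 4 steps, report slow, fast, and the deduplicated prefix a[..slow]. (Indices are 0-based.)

slow=4, fast=5, prefix=[2, 5, 7, 8, 12]

(s=0,f=1) a[fast]=5≠a[slow]=2 write a[1]=5 → slow++,fast++
(s=1,f=2) a[fast]=7≠a[slow]=5 write a[2]=7 → slow++,fast++
(s=2,f=3) a[fast]=8≠a[slow]=7 write a[3]=8 → slow++,fast++
(s=3,f=4) a[fast]=12≠a[slow]=8 write a[4]=12 → slow++,fast++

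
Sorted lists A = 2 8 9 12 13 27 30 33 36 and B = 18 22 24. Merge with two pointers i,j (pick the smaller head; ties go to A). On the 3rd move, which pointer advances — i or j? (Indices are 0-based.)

i

i=0 j=0: A[i]=2<=B[j]=18 take 2, i++
i=1 j=0: A[i]=8<=B[j]=18 take 8, i++
i=2 j=0: A[i]=9<=B[j]=18 take 9, i++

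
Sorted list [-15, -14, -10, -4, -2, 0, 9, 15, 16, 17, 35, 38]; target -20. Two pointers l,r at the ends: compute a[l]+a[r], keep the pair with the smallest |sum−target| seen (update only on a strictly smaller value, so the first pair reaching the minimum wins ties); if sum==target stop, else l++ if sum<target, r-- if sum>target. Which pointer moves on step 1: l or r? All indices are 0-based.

r

[0,11] -15+38=23 d=43 * → r--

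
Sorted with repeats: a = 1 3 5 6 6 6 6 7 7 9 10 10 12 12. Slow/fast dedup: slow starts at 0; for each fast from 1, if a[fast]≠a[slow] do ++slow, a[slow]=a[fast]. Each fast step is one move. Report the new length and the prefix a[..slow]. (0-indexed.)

length 8; prefix = [1, 3, 5, 6, 7, 9, 10, 12]

slow=0 fast=1: a[fast]=3≠a[slow]=1 write a[1]=3, slow++,fast++
slow=1 fast=2: a[fast]=5≠a[slow]=3 write a[2]=5, slow++,fast++
slow=2 fast=3: a[fast]=6≠a[slow]=5 write a[3]=6, slow++,fast++
slow=3 fast=4: a[fast]=6=a[slow] dup, fast++
slow=3 fast=5: a[fast]=6=a[slow] dup, fast++
slow=3 fast=6: a[fast]=6=a[slow] dup, fast++
slow=3 fast=7: a[fast]=7≠a[slow]=6 write a[4]=7, slow++,fast++
slow=4 fast=8: a[fast]=7=a[slow] dup, fast++
slow=4 fast=9: a[fast]=9≠a[slow]=7 write a[5]=9, slow++,fast++
slow=5 fast=10: a[fast]=10≠a[slow]=9 write a[6]=10, slow++,fast++
slow=6 fast=11: a[fast]=10=a[slow] dup, fast++
slow=6 fast=12: a[fast]=12≠a[slow]=10 write a[7]=12, slow++,fast++
slow=7 fast=13: a[fast]=12=a[slow] dup, fast++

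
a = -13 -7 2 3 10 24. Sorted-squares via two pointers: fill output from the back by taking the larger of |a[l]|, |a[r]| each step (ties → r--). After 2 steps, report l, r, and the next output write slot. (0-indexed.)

[0,5] |-13|<=|24| out[5]=576 → r--
[0,4] |-13|>|10| out[4]=169 → l++

l=1, r=4, next write slot=3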